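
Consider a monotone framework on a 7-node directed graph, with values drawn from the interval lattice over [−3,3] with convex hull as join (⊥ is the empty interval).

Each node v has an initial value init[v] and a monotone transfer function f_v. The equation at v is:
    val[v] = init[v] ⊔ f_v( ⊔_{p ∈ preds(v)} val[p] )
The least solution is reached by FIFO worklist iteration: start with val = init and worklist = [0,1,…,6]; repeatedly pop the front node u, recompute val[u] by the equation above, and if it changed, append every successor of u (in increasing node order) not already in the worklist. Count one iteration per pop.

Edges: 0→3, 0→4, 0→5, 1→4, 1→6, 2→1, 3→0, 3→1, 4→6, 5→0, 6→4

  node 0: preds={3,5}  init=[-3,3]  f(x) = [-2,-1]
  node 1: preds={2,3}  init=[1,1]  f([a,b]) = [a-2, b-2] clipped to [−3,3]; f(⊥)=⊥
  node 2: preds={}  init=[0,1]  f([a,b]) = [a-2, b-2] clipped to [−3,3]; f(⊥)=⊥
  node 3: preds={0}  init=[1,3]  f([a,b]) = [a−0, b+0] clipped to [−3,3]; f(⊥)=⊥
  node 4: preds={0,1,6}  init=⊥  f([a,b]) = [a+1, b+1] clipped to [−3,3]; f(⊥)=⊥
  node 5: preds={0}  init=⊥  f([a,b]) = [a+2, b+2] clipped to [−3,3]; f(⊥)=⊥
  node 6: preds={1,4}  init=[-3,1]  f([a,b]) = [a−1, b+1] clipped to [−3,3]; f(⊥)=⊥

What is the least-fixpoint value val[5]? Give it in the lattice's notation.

Trace (11 dequeues):
  [1] u=0 | in [1,3] | out [-3,3] | ==
  [2] u=1 | in [0,3] | out [-2,1] | prev [1,1] | push {}
  [3] u=2 | in ⊥ | out [0,1] | ==
  [4] u=3 | in [-3,3] | out [-3,3] | prev [1,3] | push {0,1}
  [5] u=4 | in [-3,3] | out [-2,3] | prev ⊥ | push {}
  [6] u=5 | in [-3,3] | out [-1,3] | prev ⊥ | push {}
  [7] u=6 | in [-2,3] | out [-3,3] | prev [-3,1] | push {4}
  [8] u=0 | in [-3,3] | out [-3,3] | ==
  [9] u=1 | in [-3,3] | out [-3,1] | prev [-2,1] | push {6}
  [10] u=4 | in [-3,3] | out [-2,3] | ==
  [11] u=6 | in [-3,3] | out [-3,3] | ==

Converged values:
  [0] [-3,3]
  [1] [-3,1]
  [2] [0,1]
  [3] [-3,3]
  [4] [-2,3]
  [5] [-1,3]
  [6] [-3,3]

[-1,3]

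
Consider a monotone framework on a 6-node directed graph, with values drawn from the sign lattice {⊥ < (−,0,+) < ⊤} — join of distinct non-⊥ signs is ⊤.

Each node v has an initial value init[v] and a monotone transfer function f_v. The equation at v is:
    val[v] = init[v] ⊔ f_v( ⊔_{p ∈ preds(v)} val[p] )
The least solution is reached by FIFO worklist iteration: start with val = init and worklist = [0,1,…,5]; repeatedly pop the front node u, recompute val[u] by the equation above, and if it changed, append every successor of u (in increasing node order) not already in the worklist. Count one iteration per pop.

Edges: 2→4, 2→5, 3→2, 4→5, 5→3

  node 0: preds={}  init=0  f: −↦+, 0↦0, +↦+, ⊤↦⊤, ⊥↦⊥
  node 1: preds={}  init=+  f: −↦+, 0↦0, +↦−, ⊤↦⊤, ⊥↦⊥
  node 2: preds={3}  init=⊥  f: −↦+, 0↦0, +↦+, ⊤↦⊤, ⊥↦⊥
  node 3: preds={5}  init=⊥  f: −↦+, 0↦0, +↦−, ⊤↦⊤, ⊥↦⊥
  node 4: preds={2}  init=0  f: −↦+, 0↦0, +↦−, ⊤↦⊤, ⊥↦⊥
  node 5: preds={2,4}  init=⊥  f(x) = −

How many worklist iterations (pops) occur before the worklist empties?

10

Iteration log — 10 steps:
  step 1. node 0  ⊔preds=⊥  new=0  stable
  step 2. node 1  ⊔preds=⊥  new=+  stable
  step 3. node 2  ⊔preds=⊥  new=⊥  stable
  step 4. node 3  ⊔preds=⊥  new=⊥  stable
  step 5. node 4  ⊔preds=⊥  new=0  stable
  step 6. node 5  ⊔preds=0  new=−  old=⊥  +wl: 3
  step 7. node 3  ⊔preds=−  new=+  old=⊥  +wl: 2
  step 8. node 2  ⊔preds=+  new=+  old=⊥  +wl: 4,5
  step 9. node 4  ⊔preds=+  new=⊤  old=0  +wl: 
  step 10. node 5  ⊔preds=⊤  new=−  stable

Least fixpoint reached:
  node 0: 0
  node 1: +
  node 2: +
  node 3: +
  node 4: ⊤
  node 5: −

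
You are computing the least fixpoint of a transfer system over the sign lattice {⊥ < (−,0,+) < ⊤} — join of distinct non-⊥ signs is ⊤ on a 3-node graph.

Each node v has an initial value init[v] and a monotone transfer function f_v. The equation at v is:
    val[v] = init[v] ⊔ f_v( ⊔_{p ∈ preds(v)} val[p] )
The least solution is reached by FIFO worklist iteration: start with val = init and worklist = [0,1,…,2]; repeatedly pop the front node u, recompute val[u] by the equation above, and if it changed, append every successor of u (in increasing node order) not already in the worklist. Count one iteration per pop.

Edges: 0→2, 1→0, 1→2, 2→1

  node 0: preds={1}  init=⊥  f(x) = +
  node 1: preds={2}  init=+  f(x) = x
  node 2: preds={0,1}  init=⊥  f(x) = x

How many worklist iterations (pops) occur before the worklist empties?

Iteration log — 4 steps:
  step 1. node 0  ⊔preds=+  new=+  old=⊥  +wl: 
  step 2. node 1  ⊔preds=⊥  new=+  stable
  step 3. node 2  ⊔preds=+  new=+  old=⊥  +wl: 1
  step 4. node 1  ⊔preds=+  new=+  stable

Least fixpoint reached:
  node 0: +
  node 1: +
  node 2: +

4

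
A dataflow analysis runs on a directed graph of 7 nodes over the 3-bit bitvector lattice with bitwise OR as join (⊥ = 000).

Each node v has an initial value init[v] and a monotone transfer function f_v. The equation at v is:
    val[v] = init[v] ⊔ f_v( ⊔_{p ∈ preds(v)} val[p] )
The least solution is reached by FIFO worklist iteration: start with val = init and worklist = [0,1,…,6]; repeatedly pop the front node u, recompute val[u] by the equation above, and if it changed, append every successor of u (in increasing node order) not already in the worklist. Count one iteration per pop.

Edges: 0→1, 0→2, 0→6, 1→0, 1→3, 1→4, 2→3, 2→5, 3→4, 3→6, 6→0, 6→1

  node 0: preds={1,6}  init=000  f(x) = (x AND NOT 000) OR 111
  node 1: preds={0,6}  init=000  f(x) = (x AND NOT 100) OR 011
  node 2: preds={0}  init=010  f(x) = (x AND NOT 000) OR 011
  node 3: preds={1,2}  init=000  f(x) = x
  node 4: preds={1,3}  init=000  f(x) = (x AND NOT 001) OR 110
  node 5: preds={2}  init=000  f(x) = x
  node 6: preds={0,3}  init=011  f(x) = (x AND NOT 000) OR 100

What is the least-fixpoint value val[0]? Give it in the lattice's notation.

111

Trace (9 dequeues):
  [1] u=0 | in 011 | out 111 | prev 000 | push {}
  [2] u=1 | in 111 | out 011 | prev 000 | push {0}
  [3] u=2 | in 111 | out 111 | prev 010 | push {}
  [4] u=3 | in 111 | out 111 | prev 000 | push {}
  [5] u=4 | in 111 | out 110 | prev 000 | push {}
  [6] u=5 | in 111 | out 111 | prev 000 | push {}
  [7] u=6 | in 111 | out 111 | prev 011 | push {1}
  [8] u=0 | in 111 | out 111 | ==
  [9] u=1 | in 111 | out 011 | ==

Converged values:
  [0] 111
  [1] 011
  [2] 111
  [3] 111
  [4] 110
  [5] 111
  [6] 111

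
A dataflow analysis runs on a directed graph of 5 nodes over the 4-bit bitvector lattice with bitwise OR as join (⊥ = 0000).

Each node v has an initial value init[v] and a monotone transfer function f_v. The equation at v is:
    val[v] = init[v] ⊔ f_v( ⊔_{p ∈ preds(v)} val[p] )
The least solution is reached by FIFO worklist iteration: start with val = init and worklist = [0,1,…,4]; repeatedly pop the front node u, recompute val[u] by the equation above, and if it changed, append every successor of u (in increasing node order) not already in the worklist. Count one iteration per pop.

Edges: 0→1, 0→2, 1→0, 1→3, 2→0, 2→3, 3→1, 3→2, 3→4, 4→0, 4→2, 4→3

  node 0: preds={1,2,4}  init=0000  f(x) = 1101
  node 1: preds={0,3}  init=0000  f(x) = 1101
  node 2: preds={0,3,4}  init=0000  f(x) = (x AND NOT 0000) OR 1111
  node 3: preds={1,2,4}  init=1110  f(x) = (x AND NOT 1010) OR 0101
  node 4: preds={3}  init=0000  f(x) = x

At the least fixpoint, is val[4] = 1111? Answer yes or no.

yes

Trace (9 dequeues):
  [1] u=0 | in 0000 | out 1101 | prev 0000 | push {}
  [2] u=1 | in 1111 | out 1101 | prev 0000 | push {0}
  [3] u=2 | in 1111 | out 1111 | prev 0000 | push {}
  [4] u=3 | in 1111 | out 1111 | prev 1110 | push {1,2}
  [5] u=4 | in 1111 | out 1111 | prev 0000 | push {3}
  [6] u=0 | in 1111 | out 1101 | ==
  [7] u=1 | in 1111 | out 1101 | ==
  [8] u=2 | in 1111 | out 1111 | ==
  [9] u=3 | in 1111 | out 1111 | ==

Converged values:
  [0] 1101
  [1] 1101
  [2] 1111
  [3] 1111
  [4] 1111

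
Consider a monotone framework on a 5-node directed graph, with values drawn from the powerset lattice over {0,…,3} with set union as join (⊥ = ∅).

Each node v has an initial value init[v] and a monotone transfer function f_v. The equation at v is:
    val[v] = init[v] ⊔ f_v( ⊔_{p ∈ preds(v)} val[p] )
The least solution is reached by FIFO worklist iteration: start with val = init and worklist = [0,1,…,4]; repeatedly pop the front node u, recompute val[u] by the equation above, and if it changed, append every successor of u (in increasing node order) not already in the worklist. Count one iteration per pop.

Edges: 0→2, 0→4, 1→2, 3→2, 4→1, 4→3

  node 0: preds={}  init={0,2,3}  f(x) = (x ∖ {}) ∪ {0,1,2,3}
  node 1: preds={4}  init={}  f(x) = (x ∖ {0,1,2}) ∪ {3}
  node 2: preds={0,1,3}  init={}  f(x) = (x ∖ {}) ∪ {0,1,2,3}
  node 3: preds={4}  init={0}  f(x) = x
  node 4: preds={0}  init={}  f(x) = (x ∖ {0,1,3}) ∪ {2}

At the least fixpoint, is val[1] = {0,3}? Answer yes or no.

no

Worklist (8 pops):
  #1 pop 0: in={} → {0,1,2,3} (was {0,2,3}); enqueue []
  #2 pop 1: in={} → {3} (was {}); enqueue []
  #3 pop 2: in={0,1,2,3} → {0,1,2,3} (was {}); enqueue []
  #4 pop 3: in={} → {0} (no change)
  #5 pop 4: in={0,1,2,3} → {2} (was {}); enqueue [1,3]
  #6 pop 1: in={2} → {3} (no change)
  #7 pop 3: in={2} → {0,2} (was {0}); enqueue [2]
  #8 pop 2: in={0,1,2,3} → {0,1,2,3} (no change)

Fixpoint:
  val[0] = {0,1,2,3}
  val[1] = {3}
  val[2] = {0,1,2,3}
  val[3] = {0,2}
  val[4] = {2}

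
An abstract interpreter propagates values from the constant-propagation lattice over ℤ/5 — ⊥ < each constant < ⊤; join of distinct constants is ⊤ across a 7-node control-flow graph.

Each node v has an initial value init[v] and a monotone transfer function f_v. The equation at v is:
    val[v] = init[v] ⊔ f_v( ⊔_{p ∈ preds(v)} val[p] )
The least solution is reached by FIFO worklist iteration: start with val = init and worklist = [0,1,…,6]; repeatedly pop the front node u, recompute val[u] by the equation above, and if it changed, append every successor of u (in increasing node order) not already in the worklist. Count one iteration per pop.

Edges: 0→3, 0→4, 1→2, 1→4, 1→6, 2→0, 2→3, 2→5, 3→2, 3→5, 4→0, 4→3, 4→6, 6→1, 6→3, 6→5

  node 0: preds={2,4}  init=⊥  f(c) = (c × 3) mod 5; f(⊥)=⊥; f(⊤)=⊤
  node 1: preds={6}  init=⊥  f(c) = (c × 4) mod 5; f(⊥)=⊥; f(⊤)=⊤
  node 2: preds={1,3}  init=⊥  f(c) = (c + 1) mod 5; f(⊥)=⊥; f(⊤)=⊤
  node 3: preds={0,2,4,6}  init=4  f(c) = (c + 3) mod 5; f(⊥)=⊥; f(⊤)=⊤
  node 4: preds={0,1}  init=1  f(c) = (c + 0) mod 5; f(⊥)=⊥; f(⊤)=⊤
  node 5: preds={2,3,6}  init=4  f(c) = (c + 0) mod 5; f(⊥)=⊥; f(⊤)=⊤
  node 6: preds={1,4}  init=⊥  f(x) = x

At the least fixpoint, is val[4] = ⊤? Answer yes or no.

yes

Trace (16 dequeues):
  [1] u=0 | in 1 | out 3 | prev ⊥ | push {}
  [2] u=1 | in ⊥ | out ⊥ | ==
  [3] u=2 | in 4 | out 0 | prev ⊥ | push {0}
  [4] u=3 | in ⊤ | out ⊤ | prev 4 | push {2}
  [5] u=4 | in 3 | out ⊤ | prev 1 | push {3}
  [6] u=5 | in ⊤ | out ⊤ | prev 4 | push {}
  [7] u=6 | in ⊤ | out ⊤ | prev ⊥ | push {1,5}
  [8] u=0 | in ⊤ | out ⊤ | prev 3 | push {4}
  [9] u=2 | in ⊤ | out ⊤ | prev 0 | push {0}
  [10] u=3 | in ⊤ | out ⊤ | ==
  [11] u=1 | in ⊤ | out ⊤ | prev ⊥ | push {2,6}
  [12] u=5 | in ⊤ | out ⊤ | ==
  [13] u=4 | in ⊤ | out ⊤ | ==
  [14] u=0 | in ⊤ | out ⊤ | ==
  [15] u=2 | in ⊤ | out ⊤ | ==
  [16] u=6 | in ⊤ | out ⊤ | ==

Converged values:
  [0] ⊤
  [1] ⊤
  [2] ⊤
  [3] ⊤
  [4] ⊤
  [5] ⊤
  [6] ⊤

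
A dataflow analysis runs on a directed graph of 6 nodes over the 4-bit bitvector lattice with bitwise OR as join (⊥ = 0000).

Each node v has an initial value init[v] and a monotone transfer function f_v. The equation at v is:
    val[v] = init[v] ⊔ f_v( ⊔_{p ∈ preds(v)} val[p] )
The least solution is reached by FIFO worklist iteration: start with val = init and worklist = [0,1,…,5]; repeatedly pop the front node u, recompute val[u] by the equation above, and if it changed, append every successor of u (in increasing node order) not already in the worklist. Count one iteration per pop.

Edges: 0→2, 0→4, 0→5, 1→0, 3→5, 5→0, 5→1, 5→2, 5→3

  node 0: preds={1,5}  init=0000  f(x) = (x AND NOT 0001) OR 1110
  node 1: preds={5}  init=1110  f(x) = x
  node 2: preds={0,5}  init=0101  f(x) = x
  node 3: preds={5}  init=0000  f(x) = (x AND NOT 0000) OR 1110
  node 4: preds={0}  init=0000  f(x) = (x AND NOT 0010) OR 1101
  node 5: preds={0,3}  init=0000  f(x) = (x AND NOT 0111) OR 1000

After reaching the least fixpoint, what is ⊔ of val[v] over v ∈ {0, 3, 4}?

1111

Trace (10 dequeues):
  [1] u=0 | in 1110 | out 1110 | prev 0000 | push {}
  [2] u=1 | in 0000 | out 1110 | ==
  [3] u=2 | in 1110 | out 1111 | prev 0101 | push {}
  [4] u=3 | in 0000 | out 1110 | prev 0000 | push {}
  [5] u=4 | in 1110 | out 1101 | prev 0000 | push {}
  [6] u=5 | in 1110 | out 1000 | prev 0000 | push {0,1,2,3}
  [7] u=0 | in 1110 | out 1110 | ==
  [8] u=1 | in 1000 | out 1110 | ==
  [9] u=2 | in 1110 | out 1111 | ==
  [10] u=3 | in 1000 | out 1110 | ==

Converged values:
  [0] 1110
  [1] 1110
  [2] 1111
  [3] 1110
  [4] 1101
  [5] 1000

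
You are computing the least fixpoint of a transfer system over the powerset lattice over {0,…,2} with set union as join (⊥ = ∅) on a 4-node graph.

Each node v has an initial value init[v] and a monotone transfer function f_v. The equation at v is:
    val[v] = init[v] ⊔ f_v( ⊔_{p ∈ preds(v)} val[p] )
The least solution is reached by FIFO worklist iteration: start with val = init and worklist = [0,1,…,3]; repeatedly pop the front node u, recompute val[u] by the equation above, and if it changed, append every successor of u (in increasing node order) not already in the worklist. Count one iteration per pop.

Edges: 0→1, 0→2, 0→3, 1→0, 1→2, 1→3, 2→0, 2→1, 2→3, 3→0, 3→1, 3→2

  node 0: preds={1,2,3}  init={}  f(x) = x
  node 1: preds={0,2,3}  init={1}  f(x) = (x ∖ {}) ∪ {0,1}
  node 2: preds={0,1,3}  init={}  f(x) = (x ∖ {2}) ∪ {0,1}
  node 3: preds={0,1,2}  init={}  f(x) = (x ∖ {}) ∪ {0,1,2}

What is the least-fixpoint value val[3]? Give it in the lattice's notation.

{0,1,2}

Iteration log — 9 steps:
  step 1. node 0  ⊔preds={1}  new={1}  old={}  +wl: 
  step 2. node 1  ⊔preds={1}  new={0,1}  old={1}  +wl: 0
  step 3. node 2  ⊔preds={0,1}  new={0,1}  old={}  +wl: 1
  step 4. node 3  ⊔preds={0,1}  new={0,1,2}  old={}  +wl: 2
  step 5. node 0  ⊔preds={0,1,2}  new={0,1,2}  old={1}  +wl: 3
  step 6. node 1  ⊔preds={0,1,2}  new={0,1,2}  old={0,1}  +wl: 0
  step 7. node 2  ⊔preds={0,1,2}  new={0,1}  stable
  step 8. node 3  ⊔preds={0,1,2}  new={0,1,2}  stable
  step 9. node 0  ⊔preds={0,1,2}  new={0,1,2}  stable

Least fixpoint reached:
  node 0: {0,1,2}
  node 1: {0,1,2}
  node 2: {0,1}
  node 3: {0,1,2}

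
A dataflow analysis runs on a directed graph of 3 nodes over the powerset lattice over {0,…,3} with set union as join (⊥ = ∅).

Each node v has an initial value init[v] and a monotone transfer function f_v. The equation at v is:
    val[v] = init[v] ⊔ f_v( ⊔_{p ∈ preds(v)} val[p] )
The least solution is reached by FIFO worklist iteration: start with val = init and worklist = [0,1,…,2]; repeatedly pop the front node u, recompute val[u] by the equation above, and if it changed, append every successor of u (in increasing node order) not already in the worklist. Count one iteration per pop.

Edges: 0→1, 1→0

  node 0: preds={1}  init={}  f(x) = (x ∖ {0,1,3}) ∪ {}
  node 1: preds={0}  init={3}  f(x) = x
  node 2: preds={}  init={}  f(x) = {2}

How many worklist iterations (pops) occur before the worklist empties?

3

Worklist (3 pops):
  #1 pop 0: in={3} → {} (no change)
  #2 pop 1: in={} → {3} (no change)
  #3 pop 2: in={} → {2} (was {}); enqueue []

Fixpoint:
  val[0] = {}
  val[1] = {3}
  val[2] = {2}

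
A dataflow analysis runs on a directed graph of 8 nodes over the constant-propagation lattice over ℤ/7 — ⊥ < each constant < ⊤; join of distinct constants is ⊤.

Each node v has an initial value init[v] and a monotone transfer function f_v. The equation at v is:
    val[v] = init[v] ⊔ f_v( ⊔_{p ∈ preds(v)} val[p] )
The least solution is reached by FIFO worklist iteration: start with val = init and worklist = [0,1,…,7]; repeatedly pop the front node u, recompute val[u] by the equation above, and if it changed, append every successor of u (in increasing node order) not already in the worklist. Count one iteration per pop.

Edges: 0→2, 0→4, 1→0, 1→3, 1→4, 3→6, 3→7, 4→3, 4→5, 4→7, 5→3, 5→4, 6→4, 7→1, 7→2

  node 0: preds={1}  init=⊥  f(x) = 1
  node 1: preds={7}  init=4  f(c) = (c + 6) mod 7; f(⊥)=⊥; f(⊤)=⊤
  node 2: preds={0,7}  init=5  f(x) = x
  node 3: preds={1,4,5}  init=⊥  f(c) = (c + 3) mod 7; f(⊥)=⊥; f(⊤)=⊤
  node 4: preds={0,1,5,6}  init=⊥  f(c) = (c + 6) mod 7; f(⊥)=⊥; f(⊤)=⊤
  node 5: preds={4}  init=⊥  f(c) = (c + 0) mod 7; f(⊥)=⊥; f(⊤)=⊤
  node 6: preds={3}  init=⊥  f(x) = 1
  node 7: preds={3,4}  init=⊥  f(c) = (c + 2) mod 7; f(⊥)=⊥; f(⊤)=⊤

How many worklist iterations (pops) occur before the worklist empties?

17

Trace (17 dequeues):
  [1] u=0 | in 4 | out 1 | prev ⊥ | push {}
  [2] u=1 | in ⊥ | out 4 | ==
  [3] u=2 | in 1 | out ⊤ | prev 5 | push {}
  [4] u=3 | in 4 | out 0 | prev ⊥ | push {}
  [5] u=4 | in ⊤ | out ⊤ | prev ⊥ | push {3}
  [6] u=5 | in ⊤ | out ⊤ | prev ⊥ | push {4}
  [7] u=6 | in 0 | out 1 | prev ⊥ | push {}
  [8] u=7 | in ⊤ | out ⊤ | prev ⊥ | push {1,2}
  [9] u=3 | in ⊤ | out ⊤ | prev 0 | push {6,7}
  [10] u=4 | in ⊤ | out ⊤ | ==
  [11] u=1 | in ⊤ | out ⊤ | prev 4 | push {0,3,4}
  [12] u=2 | in ⊤ | out ⊤ | ==
  [13] u=6 | in ⊤ | out 1 | ==
  [14] u=7 | in ⊤ | out ⊤ | ==
  [15] u=0 | in ⊤ | out 1 | ==
  [16] u=3 | in ⊤ | out ⊤ | ==
  [17] u=4 | in ⊤ | out ⊤ | ==

Converged values:
  [0] 1
  [1] ⊤
  [2] ⊤
  [3] ⊤
  [4] ⊤
  [5] ⊤
  [6] 1
  [7] ⊤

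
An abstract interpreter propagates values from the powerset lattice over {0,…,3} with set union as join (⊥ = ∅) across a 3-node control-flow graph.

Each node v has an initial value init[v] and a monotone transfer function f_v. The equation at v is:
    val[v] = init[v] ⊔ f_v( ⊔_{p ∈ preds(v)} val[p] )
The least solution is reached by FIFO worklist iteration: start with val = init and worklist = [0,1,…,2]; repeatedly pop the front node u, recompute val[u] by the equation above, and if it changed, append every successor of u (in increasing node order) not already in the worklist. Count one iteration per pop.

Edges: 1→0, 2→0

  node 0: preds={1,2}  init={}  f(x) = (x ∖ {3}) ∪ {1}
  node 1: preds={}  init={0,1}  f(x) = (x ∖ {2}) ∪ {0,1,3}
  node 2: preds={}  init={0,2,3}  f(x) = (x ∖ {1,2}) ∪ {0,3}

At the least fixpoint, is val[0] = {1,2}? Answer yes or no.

Trace (4 dequeues):
  [1] u=0 | in {0,1,2,3} | out {0,1,2} | prev {} | push {}
  [2] u=1 | in {} | out {0,1,3} | prev {0,1} | push {0}
  [3] u=2 | in {} | out {0,2,3} | ==
  [4] u=0 | in {0,1,2,3} | out {0,1,2} | ==

Converged values:
  [0] {0,1,2}
  [1] {0,1,3}
  [2] {0,2,3}

no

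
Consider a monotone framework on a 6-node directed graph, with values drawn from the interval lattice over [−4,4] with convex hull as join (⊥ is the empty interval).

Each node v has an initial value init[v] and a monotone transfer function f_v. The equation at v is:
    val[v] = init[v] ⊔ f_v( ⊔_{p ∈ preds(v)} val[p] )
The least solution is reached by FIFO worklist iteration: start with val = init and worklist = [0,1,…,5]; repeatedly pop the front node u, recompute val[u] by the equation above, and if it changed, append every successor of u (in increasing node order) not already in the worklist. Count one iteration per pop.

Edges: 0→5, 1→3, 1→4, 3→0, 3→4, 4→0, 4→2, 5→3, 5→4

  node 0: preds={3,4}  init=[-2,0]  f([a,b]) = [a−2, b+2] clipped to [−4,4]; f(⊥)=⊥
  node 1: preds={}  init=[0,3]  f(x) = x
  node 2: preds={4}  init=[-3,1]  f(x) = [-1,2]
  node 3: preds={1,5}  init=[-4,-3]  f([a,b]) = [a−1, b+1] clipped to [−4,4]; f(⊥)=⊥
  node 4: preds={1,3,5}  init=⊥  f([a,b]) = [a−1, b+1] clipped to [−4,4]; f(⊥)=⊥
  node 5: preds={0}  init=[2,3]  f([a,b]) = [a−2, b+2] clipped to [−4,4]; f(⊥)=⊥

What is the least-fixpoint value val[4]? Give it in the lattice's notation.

[-4,4]

Trace (13 dequeues):
  [1] u=0 | in [-4,-3] | out [-4,0] | prev [-2,0] | push {}
  [2] u=1 | in ⊥ | out [0,3] | ==
  [3] u=2 | in ⊥ | out [-3,2] | prev [-3,1] | push {}
  [4] u=3 | in [0,3] | out [-4,4] | prev [-4,-3] | push {0}
  [5] u=4 | in [-4,4] | out [-4,4] | prev ⊥ | push {2}
  [6] u=5 | in [-4,0] | out [-4,3] | prev [2,3] | push {3,4}
  [7] u=0 | in [-4,4] | out [-4,4] | prev [-4,0] | push {5}
  [8] u=2 | in [-4,4] | out [-3,2] | ==
  [9] u=3 | in [-4,3] | out [-4,4] | ==
  [10] u=4 | in [-4,4] | out [-4,4] | ==
  [11] u=5 | in [-4,4] | out [-4,4] | prev [-4,3] | push {3,4}
  [12] u=3 | in [-4,4] | out [-4,4] | ==
  [13] u=4 | in [-4,4] | out [-4,4] | ==

Converged values:
  [0] [-4,4]
  [1] [0,3]
  [2] [-3,2]
  [3] [-4,4]
  [4] [-4,4]
  [5] [-4,4]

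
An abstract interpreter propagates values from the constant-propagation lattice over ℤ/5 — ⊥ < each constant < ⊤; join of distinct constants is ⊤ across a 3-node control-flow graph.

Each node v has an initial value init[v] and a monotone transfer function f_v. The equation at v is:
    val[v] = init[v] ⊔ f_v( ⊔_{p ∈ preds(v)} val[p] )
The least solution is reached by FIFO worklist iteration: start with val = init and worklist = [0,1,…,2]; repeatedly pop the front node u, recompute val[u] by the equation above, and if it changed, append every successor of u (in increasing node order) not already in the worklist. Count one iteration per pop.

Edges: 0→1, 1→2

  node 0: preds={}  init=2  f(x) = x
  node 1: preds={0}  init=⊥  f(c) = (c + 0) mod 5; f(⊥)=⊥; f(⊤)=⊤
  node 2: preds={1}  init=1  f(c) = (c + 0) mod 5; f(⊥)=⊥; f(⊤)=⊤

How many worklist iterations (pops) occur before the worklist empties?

Iteration log — 3 steps:
  step 1. node 0  ⊔preds=⊥  new=2  stable
  step 2. node 1  ⊔preds=2  new=2  old=⊥  +wl: 
  step 3. node 2  ⊔preds=2  new=⊤  old=1  +wl: 

Least fixpoint reached:
  node 0: 2
  node 1: 2
  node 2: ⊤

3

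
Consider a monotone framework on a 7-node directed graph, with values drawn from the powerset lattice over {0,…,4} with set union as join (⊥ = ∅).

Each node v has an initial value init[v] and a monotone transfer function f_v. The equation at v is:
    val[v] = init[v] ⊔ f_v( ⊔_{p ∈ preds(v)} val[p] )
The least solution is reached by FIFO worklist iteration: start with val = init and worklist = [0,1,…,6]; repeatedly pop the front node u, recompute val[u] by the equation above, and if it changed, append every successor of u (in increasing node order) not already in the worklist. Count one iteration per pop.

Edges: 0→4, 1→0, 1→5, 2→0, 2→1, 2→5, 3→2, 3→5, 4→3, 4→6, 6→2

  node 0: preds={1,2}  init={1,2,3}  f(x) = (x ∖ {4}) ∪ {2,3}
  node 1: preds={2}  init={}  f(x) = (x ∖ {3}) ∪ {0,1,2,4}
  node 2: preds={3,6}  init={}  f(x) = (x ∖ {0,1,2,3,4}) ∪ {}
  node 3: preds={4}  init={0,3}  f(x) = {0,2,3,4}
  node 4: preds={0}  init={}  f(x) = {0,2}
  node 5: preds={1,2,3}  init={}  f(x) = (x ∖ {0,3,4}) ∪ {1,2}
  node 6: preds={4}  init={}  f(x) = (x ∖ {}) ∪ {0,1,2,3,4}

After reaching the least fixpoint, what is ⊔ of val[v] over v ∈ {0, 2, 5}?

Worklist (11 pops):
  #1 pop 0: in={} → {1,2,3} (no change)
  #2 pop 1: in={} → {0,1,2,4} (was {}); enqueue [0]
  #3 pop 2: in={0,3} → {} (no change)
  #4 pop 3: in={} → {0,2,3,4} (was {0,3}); enqueue [2]
  #5 pop 4: in={1,2,3} → {0,2} (was {}); enqueue [3]
  #6 pop 5: in={0,1,2,3,4} → {1,2} (was {}); enqueue []
  #7 pop 6: in={0,2} → {0,1,2,3,4} (was {}); enqueue []
  #8 pop 0: in={0,1,2,4} → {0,1,2,3} (was {1,2,3}); enqueue [4]
  #9 pop 2: in={0,1,2,3,4} → {} (no change)
  #10 pop 3: in={0,2} → {0,2,3,4} (no change)
  #11 pop 4: in={0,1,2,3} → {0,2} (no change)

Fixpoint:
  val[0] = {0,1,2,3}
  val[1] = {0,1,2,4}
  val[2] = {}
  val[3] = {0,2,3,4}
  val[4] = {0,2}
  val[5] = {1,2}
  val[6] = {0,1,2,3,4}

{0,1,2,3}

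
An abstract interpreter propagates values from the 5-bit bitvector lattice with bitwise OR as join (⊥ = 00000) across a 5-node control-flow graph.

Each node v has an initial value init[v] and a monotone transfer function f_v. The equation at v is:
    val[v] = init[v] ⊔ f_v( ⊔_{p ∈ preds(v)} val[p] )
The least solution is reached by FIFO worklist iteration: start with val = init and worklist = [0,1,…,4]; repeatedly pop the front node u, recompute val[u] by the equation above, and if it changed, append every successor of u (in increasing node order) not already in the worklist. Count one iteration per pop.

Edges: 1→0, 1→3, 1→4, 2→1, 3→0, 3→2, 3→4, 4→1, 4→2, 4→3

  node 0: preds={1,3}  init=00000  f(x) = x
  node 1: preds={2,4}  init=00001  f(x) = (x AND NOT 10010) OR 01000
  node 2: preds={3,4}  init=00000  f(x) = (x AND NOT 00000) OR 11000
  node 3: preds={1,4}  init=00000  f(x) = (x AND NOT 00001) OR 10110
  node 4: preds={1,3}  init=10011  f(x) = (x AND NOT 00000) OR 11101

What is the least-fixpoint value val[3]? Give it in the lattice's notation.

11110

Iteration log — 12 steps:
  step 1. node 0  ⊔preds=00001  new=00001  old=00000  +wl: 
  step 2. node 1  ⊔preds=10011  new=01001  old=00001  +wl: 0
  step 3. node 2  ⊔preds=10011  new=11011  old=00000  +wl: 1
  step 4. node 3  ⊔preds=11011  new=11110  old=00000  +wl: 2
  step 5. node 4  ⊔preds=11111  new=11111  old=10011  +wl: 3
  step 6. node 0  ⊔preds=11111  new=11111  old=00001  +wl: 
  step 7. node 1  ⊔preds=11111  new=01101  old=01001  +wl: 0,4
  step 8. node 2  ⊔preds=11111  new=11111  old=11011  +wl: 1
  step 9. node 3  ⊔preds=11111  new=11110  stable
  step 10. node 0  ⊔preds=11111  new=11111  stable
  step 11. node 4  ⊔preds=11111  new=11111  stable
  step 12. node 1  ⊔preds=11111  new=01101  stable

Least fixpoint reached:
  node 0: 11111
  node 1: 01101
  node 2: 11111
  node 3: 11110
  node 4: 11111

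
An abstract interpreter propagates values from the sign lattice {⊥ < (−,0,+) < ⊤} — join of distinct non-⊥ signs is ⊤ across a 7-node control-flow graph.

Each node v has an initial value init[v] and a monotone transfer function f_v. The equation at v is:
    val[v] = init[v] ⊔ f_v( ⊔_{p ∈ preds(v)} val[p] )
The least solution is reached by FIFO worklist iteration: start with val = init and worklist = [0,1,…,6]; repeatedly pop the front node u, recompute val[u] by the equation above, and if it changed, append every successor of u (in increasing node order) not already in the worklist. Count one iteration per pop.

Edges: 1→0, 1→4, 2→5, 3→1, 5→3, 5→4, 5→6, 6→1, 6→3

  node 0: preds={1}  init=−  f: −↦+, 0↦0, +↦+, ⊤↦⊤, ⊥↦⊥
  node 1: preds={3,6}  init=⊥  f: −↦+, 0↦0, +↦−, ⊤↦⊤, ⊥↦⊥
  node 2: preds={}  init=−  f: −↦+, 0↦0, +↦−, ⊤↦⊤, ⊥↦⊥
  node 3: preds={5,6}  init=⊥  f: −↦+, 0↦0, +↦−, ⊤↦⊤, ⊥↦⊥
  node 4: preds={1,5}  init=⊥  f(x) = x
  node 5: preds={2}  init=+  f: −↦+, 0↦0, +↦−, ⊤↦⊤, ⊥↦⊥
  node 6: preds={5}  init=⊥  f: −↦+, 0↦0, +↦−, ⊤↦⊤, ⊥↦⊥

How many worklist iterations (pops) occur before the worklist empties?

14

Worklist (14 pops):
  #1 pop 0: in=⊥ → − (no change)
  #2 pop 1: in=⊥ → ⊥ (no change)
  #3 pop 2: in=⊥ → − (no change)
  #4 pop 3: in=+ → − (was ⊥); enqueue [1]
  #5 pop 4: in=+ → + (was ⊥); enqueue []
  #6 pop 5: in=− → + (no change)
  #7 pop 6: in=+ → − (was ⊥); enqueue [3]
  #8 pop 1: in=− → + (was ⊥); enqueue [0,4]
  #9 pop 3: in=⊤ → ⊤ (was −); enqueue [1]
  #10 pop 0: in=+ → ⊤ (was −); enqueue []
  #11 pop 4: in=+ → + (no change)
  #12 pop 1: in=⊤ → ⊤ (was +); enqueue [0,4]
  #13 pop 0: in=⊤ → ⊤ (no change)
  #14 pop 4: in=⊤ → ⊤ (was +); enqueue []

Fixpoint:
  val[0] = ⊤
  val[1] = ⊤
  val[2] = −
  val[3] = ⊤
  val[4] = ⊤
  val[5] = +
  val[6] = −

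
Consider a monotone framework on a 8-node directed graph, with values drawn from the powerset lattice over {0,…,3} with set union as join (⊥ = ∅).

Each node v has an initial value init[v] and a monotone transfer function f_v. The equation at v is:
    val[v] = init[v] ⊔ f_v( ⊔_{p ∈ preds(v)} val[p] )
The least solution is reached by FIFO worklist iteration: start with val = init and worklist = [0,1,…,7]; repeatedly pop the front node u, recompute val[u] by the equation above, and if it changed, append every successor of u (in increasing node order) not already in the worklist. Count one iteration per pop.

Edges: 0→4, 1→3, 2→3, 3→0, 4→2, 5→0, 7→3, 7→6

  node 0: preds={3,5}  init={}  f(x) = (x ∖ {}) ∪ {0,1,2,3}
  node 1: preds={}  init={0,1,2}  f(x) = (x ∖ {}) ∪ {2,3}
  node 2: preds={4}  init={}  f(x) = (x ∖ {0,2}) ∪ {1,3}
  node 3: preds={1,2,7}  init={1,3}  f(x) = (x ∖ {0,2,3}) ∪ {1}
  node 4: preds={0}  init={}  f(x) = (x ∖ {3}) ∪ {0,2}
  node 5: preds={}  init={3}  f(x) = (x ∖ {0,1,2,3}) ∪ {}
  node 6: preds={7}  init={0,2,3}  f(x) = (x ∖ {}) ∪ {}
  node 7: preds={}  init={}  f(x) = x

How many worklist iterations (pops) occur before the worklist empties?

Worklist (9 pops):
  #1 pop 0: in={1,3} → {0,1,2,3} (was {}); enqueue []
  #2 pop 1: in={} → {0,1,2,3} (was {0,1,2}); enqueue []
  #3 pop 2: in={} → {1,3} (was {}); enqueue []
  #4 pop 3: in={0,1,2,3} → {1,3} (no change)
  #5 pop 4: in={0,1,2,3} → {0,1,2} (was {}); enqueue [2]
  #6 pop 5: in={} → {3} (no change)
  #7 pop 6: in={} → {0,2,3} (no change)
  #8 pop 7: in={} → {} (no change)
  #9 pop 2: in={0,1,2} → {1,3} (no change)

Fixpoint:
  val[0] = {0,1,2,3}
  val[1] = {0,1,2,3}
  val[2] = {1,3}
  val[3] = {1,3}
  val[4] = {0,1,2}
  val[5] = {3}
  val[6] = {0,2,3}
  val[7] = {}

9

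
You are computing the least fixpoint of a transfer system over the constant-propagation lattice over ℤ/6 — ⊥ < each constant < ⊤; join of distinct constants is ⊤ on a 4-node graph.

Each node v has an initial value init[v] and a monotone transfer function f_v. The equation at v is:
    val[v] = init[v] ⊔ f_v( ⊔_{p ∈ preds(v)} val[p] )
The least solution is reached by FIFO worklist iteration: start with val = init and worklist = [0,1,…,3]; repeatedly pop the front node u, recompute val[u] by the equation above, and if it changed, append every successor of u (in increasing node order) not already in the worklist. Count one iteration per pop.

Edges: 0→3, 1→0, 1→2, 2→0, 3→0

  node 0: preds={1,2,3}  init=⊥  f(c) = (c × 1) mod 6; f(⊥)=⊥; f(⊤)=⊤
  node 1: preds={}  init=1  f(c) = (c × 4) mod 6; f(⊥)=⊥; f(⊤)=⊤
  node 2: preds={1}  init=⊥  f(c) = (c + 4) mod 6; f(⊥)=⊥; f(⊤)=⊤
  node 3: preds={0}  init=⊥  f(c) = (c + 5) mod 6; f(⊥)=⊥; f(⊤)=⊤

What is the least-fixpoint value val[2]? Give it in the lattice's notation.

Trace (7 dequeues):
  [1] u=0 | in 1 | out 1 | prev ⊥ | push {}
  [2] u=1 | in ⊥ | out 1 | ==
  [3] u=2 | in 1 | out 5 | prev ⊥ | push {0}
  [4] u=3 | in 1 | out 0 | prev ⊥ | push {}
  [5] u=0 | in ⊤ | out ⊤ | prev 1 | push {3}
  [6] u=3 | in ⊤ | out ⊤ | prev 0 | push {0}
  [7] u=0 | in ⊤ | out ⊤ | ==

Converged values:
  [0] ⊤
  [1] 1
  [2] 5
  [3] ⊤

5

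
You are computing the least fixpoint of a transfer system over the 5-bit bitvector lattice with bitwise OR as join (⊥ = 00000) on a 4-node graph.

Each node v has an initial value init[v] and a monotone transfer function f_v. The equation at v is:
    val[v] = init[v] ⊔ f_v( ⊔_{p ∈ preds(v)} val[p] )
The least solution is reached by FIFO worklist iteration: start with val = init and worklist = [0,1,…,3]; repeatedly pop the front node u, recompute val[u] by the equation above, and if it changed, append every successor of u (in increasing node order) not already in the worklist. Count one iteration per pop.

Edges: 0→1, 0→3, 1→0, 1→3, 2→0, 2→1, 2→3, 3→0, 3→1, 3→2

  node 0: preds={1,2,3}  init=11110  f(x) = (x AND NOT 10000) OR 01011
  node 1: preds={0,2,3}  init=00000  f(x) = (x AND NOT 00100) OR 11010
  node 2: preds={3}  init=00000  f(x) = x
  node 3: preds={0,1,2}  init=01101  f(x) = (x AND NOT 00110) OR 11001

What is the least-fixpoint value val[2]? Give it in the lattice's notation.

Iteration log — 10 steps:
  step 1. node 0  ⊔preds=01101  new=11111  old=11110  +wl: 
  step 2. node 1  ⊔preds=11111  new=11011  old=00000  +wl: 0
  step 3. node 2  ⊔preds=01101  new=01101  old=00000  +wl: 1
  step 4. node 3  ⊔preds=11111  new=11101  old=01101  +wl: 2
  step 5. node 0  ⊔preds=11111  new=11111  stable
  step 6. node 1  ⊔preds=11111  new=11011  stable
  step 7. node 2  ⊔preds=11101  new=11101  old=01101  +wl: 0,1,3
  step 8. node 0  ⊔preds=11111  new=11111  stable
  step 9. node 1  ⊔preds=11111  new=11011  stable
  step 10. node 3  ⊔preds=11111  new=11101  stable

Least fixpoint reached:
  node 0: 11111
  node 1: 11011
  node 2: 11101
  node 3: 11101

11101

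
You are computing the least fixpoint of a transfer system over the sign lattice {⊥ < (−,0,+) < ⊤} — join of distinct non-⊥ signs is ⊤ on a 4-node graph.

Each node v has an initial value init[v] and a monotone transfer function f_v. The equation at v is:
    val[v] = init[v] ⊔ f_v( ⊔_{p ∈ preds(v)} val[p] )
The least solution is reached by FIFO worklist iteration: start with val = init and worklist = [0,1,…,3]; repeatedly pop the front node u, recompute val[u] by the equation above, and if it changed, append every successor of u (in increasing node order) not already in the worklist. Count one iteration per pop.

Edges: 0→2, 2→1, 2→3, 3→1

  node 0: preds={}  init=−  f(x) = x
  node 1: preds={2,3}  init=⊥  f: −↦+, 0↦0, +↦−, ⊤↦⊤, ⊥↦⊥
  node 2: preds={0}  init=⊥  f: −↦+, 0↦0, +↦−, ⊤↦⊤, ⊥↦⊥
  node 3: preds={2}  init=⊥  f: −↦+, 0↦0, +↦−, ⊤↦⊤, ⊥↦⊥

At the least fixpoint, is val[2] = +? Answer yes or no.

Trace (5 dequeues):
  [1] u=0 | in ⊥ | out − | ==
  [2] u=1 | in ⊥ | out ⊥ | ==
  [3] u=2 | in − | out + | prev ⊥ | push {1}
  [4] u=3 | in + | out − | prev ⊥ | push {}
  [5] u=1 | in ⊤ | out ⊤ | prev ⊥ | push {}

Converged values:
  [0] −
  [1] ⊤
  [2] +
  [3] −

yes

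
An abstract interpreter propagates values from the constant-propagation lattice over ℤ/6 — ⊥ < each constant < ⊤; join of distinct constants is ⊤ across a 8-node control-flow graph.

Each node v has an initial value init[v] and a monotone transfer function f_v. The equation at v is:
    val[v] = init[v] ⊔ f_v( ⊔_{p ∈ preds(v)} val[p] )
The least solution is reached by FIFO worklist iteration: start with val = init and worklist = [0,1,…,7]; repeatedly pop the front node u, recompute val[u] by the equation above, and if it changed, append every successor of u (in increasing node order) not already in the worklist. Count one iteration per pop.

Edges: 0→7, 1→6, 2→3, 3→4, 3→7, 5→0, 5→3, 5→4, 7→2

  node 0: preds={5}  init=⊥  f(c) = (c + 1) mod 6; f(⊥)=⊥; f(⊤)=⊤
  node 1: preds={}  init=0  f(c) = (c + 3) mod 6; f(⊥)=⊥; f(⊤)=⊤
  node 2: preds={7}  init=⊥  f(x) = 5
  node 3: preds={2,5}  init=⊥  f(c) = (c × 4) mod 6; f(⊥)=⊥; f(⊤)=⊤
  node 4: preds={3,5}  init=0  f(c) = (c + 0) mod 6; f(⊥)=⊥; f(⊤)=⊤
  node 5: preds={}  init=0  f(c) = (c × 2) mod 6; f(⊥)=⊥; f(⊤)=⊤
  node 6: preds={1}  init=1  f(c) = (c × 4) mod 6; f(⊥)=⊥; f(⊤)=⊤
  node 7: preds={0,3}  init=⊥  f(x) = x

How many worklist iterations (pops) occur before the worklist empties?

Iteration log — 9 steps:
  step 1. node 0  ⊔preds=0  new=1  old=⊥  +wl: 
  step 2. node 1  ⊔preds=⊥  new=0  stable
  step 3. node 2  ⊔preds=⊥  new=5  old=⊥  +wl: 
  step 4. node 3  ⊔preds=⊤  new=⊤  old=⊥  +wl: 
  step 5. node 4  ⊔preds=⊤  new=⊤  old=0  +wl: 
  step 6. node 5  ⊔preds=⊥  new=0  stable
  step 7. node 6  ⊔preds=0  new=⊤  old=1  +wl: 
  step 8. node 7  ⊔preds=⊤  new=⊤  old=⊥  +wl: 2
  step 9. node 2  ⊔preds=⊤  new=5  stable

Least fixpoint reached:
  node 0: 1
  node 1: 0
  node 2: 5
  node 3: ⊤
  node 4: ⊤
  node 5: 0
  node 6: ⊤
  node 7: ⊤

9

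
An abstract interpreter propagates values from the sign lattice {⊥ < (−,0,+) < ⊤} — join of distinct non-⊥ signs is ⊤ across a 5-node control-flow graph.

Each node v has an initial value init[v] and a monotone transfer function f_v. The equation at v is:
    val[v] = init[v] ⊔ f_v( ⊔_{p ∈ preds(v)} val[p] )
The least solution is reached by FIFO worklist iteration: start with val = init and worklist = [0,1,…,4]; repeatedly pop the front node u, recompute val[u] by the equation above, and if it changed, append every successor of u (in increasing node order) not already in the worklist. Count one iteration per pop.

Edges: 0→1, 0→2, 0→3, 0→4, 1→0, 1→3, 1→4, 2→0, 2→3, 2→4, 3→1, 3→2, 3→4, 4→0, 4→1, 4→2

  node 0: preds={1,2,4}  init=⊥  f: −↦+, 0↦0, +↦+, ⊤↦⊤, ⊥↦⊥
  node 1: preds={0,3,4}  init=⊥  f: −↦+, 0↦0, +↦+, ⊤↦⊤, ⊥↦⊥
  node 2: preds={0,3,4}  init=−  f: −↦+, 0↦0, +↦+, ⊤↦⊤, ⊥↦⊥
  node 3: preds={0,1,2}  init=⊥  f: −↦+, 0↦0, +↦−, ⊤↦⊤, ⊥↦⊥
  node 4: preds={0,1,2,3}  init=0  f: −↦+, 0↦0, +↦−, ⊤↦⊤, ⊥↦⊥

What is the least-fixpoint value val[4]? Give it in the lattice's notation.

Worklist (8 pops):
  #1 pop 0: in=⊤ → ⊤ (was ⊥); enqueue []
  #2 pop 1: in=⊤ → ⊤ (was ⊥); enqueue [0]
  #3 pop 2: in=⊤ → ⊤ (was −); enqueue []
  #4 pop 3: in=⊤ → ⊤ (was ⊥); enqueue [1,2]
  #5 pop 4: in=⊤ → ⊤ (was 0); enqueue []
  #6 pop 0: in=⊤ → ⊤ (no change)
  #7 pop 1: in=⊤ → ⊤ (no change)
  #8 pop 2: in=⊤ → ⊤ (no change)

Fixpoint:
  val[0] = ⊤
  val[1] = ⊤
  val[2] = ⊤
  val[3] = ⊤
  val[4] = ⊤

⊤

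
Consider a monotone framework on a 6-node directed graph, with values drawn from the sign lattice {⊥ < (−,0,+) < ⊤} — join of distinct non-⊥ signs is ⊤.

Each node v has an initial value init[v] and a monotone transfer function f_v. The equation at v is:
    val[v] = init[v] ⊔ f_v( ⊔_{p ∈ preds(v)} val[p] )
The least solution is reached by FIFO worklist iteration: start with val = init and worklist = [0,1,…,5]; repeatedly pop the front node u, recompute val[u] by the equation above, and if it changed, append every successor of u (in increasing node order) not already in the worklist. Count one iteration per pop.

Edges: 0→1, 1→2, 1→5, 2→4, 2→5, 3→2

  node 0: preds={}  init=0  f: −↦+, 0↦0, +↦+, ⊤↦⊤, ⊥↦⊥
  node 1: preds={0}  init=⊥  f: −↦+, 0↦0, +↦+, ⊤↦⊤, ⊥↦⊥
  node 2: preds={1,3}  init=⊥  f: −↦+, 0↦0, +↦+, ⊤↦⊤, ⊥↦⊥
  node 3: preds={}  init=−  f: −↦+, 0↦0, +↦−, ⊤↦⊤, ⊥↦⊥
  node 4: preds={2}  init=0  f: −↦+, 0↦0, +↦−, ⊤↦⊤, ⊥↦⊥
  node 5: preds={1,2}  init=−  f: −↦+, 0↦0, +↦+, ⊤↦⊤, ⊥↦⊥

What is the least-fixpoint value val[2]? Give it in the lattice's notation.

Trace (6 dequeues):
  [1] u=0 | in ⊥ | out 0 | ==
  [2] u=1 | in 0 | out 0 | prev ⊥ | push {}
  [3] u=2 | in ⊤ | out ⊤ | prev ⊥ | push {}
  [4] u=3 | in ⊥ | out − | ==
  [5] u=4 | in ⊤ | out ⊤ | prev 0 | push {}
  [6] u=5 | in ⊤ | out ⊤ | prev − | push {}

Converged values:
  [0] 0
  [1] 0
  [2] ⊤
  [3] −
  [4] ⊤
  [5] ⊤

⊤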